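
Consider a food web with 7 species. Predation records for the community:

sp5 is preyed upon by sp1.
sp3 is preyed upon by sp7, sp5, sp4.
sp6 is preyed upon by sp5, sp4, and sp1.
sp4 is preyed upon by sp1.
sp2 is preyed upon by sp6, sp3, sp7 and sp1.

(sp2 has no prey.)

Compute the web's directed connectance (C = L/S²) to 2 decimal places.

C = 0.24

The web has S = 7 species and L = 12 feeding links.
C = L / S² = 12 / 49 = 0.2449 ≈ 0.24.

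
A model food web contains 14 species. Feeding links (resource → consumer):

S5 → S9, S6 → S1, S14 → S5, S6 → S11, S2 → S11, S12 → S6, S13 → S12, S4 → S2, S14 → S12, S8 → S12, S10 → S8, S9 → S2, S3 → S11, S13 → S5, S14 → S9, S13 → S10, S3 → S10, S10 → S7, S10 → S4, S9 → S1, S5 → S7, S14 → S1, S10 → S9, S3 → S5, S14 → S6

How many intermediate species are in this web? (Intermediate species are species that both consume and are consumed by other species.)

Intermediate species (has both prey and predators): S5, S10, S4, S9, S8, S12, S2, S6.
Count: 8.

8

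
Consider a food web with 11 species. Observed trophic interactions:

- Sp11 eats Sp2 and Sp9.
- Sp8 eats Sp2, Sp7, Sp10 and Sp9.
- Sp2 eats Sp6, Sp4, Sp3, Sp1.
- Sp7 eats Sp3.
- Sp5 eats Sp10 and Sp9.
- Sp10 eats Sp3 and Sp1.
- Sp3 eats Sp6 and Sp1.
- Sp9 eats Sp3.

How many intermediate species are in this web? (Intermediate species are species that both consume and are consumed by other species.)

5

Intermediate species (has both prey and predators): Sp3, Sp7, Sp10, Sp2, Sp9.
Count: 5.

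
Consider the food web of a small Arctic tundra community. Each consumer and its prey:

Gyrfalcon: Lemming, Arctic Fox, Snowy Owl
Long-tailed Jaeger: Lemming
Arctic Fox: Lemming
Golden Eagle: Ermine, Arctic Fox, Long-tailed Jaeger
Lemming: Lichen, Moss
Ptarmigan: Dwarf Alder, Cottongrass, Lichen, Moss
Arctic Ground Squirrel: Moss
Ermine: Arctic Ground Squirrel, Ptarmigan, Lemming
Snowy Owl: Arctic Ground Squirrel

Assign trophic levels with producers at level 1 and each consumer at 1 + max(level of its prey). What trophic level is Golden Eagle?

Trophic level 4

Lichen is a producer → level 1.
Lemming eats Lichen (level 1); other prey at levels: Moss 1 → level 2.
Arctic Fox eats Lemming → level 3.
Golden Eagle eats Arctic Fox (level 3); other prey at levels: Ermine 3, Long-tailed Jaeger 3 → level 4.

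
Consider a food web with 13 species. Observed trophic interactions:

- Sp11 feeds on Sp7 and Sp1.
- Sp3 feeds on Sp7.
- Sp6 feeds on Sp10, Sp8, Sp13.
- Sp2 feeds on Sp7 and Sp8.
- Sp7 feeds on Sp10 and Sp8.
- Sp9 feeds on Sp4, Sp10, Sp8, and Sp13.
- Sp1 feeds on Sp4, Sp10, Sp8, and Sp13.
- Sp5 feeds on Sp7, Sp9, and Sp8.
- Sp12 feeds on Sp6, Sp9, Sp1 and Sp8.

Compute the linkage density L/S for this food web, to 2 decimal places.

There are L = 25 links among S = 13 species.
L/S = 25/13 = 1.9231 ≈ 1.92.

L/S = 1.92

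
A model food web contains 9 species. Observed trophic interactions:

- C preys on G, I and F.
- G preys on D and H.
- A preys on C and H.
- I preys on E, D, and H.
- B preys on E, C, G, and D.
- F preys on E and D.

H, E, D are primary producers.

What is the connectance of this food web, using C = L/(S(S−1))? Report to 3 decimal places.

C = 0.222

The web has S = 9 species and L = 16 feeding links.
C = L / (S(S−1)) = 16 / 72 = 0.2222 ≈ 0.222.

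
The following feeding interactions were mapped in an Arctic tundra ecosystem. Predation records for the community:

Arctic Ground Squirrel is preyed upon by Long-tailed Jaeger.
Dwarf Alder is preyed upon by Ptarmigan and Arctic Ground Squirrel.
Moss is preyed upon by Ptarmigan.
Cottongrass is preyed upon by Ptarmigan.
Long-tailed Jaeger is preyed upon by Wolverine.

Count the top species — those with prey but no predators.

2

Top species (has prey, but nothing eats it): Ptarmigan, Wolverine.
Count: 2.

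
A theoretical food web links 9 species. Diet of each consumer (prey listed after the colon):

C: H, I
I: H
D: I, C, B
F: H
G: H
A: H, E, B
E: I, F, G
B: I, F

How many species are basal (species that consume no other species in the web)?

1

Basal species (no prey listed): H.
Count: 1.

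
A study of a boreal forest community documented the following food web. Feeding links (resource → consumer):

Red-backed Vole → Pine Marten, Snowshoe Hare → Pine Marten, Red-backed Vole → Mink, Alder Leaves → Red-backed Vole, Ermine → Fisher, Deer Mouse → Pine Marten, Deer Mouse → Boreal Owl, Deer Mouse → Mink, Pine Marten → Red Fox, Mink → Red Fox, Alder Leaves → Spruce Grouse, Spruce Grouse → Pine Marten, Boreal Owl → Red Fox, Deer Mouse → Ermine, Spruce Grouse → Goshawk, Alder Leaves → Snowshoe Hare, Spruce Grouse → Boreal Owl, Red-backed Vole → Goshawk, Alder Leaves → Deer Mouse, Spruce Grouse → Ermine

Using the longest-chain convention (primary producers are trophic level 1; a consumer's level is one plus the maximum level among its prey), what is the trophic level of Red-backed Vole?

Alder Leaves is a producer → level 1.
Red-backed Vole eats Alder Leaves → level 2.

Trophic level 2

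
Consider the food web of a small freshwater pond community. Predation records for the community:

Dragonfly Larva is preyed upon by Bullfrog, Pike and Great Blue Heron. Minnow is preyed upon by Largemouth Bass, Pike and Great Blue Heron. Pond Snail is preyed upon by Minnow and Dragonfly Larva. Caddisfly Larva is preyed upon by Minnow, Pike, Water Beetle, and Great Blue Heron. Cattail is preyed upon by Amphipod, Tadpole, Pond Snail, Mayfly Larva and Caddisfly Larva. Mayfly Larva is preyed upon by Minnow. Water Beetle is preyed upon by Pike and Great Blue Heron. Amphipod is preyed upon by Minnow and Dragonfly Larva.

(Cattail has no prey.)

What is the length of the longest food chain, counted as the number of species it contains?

One longest chain: Cattail → Pond Snail → Dragonfly Larva → Bullfrog.
It has 4 species and 3 links.

4 species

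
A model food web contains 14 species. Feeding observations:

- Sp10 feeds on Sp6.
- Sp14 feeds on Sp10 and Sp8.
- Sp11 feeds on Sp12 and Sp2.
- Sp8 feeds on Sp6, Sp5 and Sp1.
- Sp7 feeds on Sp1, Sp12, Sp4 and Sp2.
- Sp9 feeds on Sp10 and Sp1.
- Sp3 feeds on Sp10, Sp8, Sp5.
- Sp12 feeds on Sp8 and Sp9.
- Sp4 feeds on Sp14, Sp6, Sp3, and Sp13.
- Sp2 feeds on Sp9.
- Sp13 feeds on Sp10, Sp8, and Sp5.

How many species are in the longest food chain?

One longest chain: Sp6 → Sp10 → Sp9 → Sp2 → Sp11.
It has 5 species and 4 links.

5 species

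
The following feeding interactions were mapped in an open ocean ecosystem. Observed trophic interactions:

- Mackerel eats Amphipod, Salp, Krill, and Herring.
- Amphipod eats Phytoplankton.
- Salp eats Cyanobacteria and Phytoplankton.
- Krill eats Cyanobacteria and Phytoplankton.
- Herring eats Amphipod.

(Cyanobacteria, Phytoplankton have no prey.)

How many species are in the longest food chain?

4 species

One longest chain: Phytoplankton → Amphipod → Herring → Mackerel.
It has 4 species and 3 links.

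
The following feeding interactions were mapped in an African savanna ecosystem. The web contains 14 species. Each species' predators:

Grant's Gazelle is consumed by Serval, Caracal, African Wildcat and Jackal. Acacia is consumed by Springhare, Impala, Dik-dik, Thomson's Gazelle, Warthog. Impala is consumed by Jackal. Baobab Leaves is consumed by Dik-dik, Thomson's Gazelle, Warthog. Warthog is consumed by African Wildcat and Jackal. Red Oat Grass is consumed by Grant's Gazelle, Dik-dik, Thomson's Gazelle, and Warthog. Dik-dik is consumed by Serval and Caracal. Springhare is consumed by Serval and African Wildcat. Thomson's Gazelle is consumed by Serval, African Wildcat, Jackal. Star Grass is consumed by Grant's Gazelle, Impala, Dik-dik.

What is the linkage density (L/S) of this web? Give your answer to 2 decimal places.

There are L = 29 links among S = 14 species.
L/S = 29/14 = 2.0714 ≈ 2.07.

L/S = 2.07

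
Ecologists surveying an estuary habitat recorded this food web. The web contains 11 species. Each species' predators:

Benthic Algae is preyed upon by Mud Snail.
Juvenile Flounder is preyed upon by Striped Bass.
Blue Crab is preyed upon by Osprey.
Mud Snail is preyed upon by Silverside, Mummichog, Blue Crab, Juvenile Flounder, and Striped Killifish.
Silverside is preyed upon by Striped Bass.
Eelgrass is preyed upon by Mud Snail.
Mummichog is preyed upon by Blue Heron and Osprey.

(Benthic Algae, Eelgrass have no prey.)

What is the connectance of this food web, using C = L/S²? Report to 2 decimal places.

The web has S = 11 species and L = 12 feeding links.
C = L / S² = 12 / 121 = 0.0992 ≈ 0.10.

C = 0.10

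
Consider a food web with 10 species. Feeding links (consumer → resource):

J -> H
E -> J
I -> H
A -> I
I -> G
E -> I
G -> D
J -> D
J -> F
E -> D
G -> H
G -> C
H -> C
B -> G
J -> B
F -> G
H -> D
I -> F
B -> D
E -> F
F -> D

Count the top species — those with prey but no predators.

2

Top species (has prey, but nothing eats it): E, A.
Count: 2.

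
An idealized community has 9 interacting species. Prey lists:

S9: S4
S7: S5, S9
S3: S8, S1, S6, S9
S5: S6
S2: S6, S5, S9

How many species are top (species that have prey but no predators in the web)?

Top species (has prey, but nothing eats it): S3, S7, S2.
Count: 3.

3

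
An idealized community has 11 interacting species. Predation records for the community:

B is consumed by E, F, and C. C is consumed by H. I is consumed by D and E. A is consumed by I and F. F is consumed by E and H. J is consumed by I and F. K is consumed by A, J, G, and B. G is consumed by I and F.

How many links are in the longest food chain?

One longest chain: K → B → C → H.
It has 4 species and 3 links.

3 links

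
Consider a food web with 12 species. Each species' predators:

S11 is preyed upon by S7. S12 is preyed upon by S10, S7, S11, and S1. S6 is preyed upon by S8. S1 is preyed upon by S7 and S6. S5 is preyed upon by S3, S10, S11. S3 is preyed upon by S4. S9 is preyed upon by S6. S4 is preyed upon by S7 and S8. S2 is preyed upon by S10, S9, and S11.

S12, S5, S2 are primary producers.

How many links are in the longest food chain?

One longest chain: S5 → S3 → S4 → S7.
It has 4 species and 3 links.

3 links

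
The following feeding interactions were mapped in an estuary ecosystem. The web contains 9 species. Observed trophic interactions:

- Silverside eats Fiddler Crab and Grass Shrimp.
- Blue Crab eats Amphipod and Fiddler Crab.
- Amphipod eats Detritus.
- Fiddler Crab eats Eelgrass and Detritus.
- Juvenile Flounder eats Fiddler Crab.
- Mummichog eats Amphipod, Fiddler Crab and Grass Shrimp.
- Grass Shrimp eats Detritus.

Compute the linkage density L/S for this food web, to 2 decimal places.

L/S = 1.33

There are L = 12 links among S = 9 species.
L/S = 12/9 = 1.3333 ≈ 1.33.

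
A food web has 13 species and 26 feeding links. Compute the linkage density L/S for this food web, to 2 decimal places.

There are L = 26 links among S = 13 species.
L/S = 26/13 = 2.0000 ≈ 2.00.

L/S = 2.00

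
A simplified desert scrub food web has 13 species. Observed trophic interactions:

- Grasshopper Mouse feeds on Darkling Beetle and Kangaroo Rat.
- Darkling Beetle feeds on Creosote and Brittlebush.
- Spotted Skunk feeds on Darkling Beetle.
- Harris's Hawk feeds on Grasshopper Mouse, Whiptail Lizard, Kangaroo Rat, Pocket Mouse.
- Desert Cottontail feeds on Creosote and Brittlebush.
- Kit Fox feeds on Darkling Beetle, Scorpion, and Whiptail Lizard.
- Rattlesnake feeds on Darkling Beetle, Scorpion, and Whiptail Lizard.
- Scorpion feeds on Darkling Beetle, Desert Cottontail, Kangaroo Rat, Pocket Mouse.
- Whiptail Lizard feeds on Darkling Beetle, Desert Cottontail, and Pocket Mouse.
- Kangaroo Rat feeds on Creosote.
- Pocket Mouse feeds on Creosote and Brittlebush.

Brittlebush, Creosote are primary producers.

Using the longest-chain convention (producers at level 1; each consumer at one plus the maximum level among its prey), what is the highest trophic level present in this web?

4

Producers (level 1): Brittlebush, Creosote.
Brittlebush → Darkling Beetle → Whiptail Lizard → Rattlesnake gives Rattlesnake level 4.
No species has a prey at level 4, so no species reaches level 5.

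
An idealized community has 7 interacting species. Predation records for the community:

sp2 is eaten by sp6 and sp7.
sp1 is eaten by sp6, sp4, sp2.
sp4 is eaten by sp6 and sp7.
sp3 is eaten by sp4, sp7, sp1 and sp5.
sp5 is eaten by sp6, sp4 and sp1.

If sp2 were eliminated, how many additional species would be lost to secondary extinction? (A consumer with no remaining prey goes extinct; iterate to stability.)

Remove sp2.
Every predator of it retains at least one other prey: sp7 still has sp3, sp4; sp6 still has sp5, sp1, sp4.
No consumer loses all prey, so no secondary extinctions occur.

0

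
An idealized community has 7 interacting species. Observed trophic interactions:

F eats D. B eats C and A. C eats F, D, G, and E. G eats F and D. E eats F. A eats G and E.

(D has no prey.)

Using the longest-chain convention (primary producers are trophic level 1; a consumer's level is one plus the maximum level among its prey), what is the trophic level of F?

D is a producer → level 1.
F eats D → level 2.

Trophic level 2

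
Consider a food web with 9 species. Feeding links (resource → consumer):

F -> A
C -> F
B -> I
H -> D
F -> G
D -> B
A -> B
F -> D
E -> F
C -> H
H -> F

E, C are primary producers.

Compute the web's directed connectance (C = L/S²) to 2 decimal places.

C = 0.14

The web has S = 9 species and L = 11 feeding links.
C = L / S² = 11 / 81 = 0.1358 ≈ 0.14.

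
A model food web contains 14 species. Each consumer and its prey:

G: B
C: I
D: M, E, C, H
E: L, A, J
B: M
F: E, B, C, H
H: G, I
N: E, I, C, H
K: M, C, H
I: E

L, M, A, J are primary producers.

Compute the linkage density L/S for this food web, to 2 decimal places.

There are L = 24 links among S = 14 species.
L/S = 24/14 = 1.7143 ≈ 1.71.

L/S = 1.71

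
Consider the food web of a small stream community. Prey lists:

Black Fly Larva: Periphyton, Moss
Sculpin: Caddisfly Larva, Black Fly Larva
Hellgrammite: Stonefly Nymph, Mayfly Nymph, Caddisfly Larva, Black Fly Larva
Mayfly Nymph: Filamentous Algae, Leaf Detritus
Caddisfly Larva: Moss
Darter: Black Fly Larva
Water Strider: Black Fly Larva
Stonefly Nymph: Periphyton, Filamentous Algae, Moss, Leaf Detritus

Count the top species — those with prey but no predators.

4

Top species (has prey, but nothing eats it): Sculpin, Water Strider, Darter, Hellgrammite.
Count: 4.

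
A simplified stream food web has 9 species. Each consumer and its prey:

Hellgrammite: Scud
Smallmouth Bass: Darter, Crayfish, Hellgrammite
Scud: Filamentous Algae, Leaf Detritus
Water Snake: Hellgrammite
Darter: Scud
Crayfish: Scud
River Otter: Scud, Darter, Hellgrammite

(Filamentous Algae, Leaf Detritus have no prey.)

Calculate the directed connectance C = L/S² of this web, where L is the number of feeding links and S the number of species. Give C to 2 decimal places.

The web has S = 9 species and L = 12 feeding links.
C = L / S² = 12 / 81 = 0.1481 ≈ 0.15.

C = 0.15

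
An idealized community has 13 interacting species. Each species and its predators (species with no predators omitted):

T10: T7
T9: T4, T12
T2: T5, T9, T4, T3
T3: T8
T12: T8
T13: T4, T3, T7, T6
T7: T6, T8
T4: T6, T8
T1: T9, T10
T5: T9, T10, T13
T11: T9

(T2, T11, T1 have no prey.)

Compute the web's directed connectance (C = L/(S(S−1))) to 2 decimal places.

The web has S = 13 species and L = 23 feeding links.
C = L / (S(S−1)) = 23 / 156 = 0.1474 ≈ 0.15.

C = 0.15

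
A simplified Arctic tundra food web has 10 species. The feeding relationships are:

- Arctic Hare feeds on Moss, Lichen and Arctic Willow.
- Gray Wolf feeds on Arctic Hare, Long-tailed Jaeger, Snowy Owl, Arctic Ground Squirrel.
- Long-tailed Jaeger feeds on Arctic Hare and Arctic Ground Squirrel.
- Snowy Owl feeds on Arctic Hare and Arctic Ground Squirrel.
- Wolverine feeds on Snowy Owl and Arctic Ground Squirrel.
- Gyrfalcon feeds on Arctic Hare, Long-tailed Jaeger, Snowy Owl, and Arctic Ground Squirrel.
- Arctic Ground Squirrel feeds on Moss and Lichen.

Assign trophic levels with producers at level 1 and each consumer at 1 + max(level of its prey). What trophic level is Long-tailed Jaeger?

Moss is a producer → level 1.
Arctic Ground Squirrel eats Moss (level 1); other prey at levels: Lichen 1 → level 2.
Long-tailed Jaeger eats Arctic Ground Squirrel (level 2); other prey at levels: Arctic Hare 2 → level 3.

Trophic level 3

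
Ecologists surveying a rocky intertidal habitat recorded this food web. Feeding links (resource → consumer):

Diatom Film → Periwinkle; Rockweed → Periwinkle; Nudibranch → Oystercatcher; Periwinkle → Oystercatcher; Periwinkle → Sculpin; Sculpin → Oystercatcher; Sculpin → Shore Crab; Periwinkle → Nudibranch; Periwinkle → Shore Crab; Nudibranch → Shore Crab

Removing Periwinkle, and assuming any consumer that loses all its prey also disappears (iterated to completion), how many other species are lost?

Remove Periwinkle.
Round 1: Sculpin (all prey gone), Nudibranch (all prey gone) → extinct.
Round 2: Shore Crab (all prey gone), Oystercatcher (all prey gone) → extinct.
No further losses. Total secondary extinctions: 4.

4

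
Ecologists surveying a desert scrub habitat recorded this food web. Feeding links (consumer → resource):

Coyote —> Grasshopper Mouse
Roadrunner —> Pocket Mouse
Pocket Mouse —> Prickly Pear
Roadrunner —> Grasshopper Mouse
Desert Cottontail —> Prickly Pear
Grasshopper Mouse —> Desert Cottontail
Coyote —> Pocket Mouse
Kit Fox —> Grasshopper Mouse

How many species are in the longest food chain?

4 species

One longest chain: Prickly Pear → Desert Cottontail → Grasshopper Mouse → Coyote.
It has 4 species and 3 links.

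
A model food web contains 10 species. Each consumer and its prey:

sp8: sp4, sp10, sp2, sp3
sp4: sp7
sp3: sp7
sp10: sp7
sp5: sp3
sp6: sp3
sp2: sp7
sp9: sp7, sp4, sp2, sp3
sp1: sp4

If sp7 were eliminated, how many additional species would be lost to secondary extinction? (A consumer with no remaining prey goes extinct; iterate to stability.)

9

Remove sp7.
Round 1: sp4 (all prey gone), sp10 (all prey gone), sp2 (all prey gone), sp3 (all prey gone) → extinct.
Round 2: sp5 (all prey gone), sp6 (all prey gone), sp1 (all prey gone), sp8 (all prey gone), sp9 (all prey gone) → extinct.
No further losses. Total secondary extinctions: 9.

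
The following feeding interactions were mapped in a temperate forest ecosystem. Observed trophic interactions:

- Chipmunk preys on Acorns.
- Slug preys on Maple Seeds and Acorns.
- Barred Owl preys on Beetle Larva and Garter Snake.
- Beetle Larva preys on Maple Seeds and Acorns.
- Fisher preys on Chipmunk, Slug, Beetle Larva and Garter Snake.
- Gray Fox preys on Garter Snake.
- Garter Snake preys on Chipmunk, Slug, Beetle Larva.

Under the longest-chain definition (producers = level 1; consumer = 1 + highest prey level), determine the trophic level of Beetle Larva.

Trophic level 2

Maple Seeds is a producer → level 1.
Beetle Larva eats Maple Seeds (level 1); other prey at levels: Acorns 1 → level 2.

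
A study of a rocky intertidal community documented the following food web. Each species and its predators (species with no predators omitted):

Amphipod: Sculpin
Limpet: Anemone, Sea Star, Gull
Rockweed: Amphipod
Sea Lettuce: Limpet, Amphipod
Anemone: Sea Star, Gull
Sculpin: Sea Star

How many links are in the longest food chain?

3 links

One longest chain: Sea Lettuce → Limpet → Anemone → Sea Star.
It has 4 species and 3 links.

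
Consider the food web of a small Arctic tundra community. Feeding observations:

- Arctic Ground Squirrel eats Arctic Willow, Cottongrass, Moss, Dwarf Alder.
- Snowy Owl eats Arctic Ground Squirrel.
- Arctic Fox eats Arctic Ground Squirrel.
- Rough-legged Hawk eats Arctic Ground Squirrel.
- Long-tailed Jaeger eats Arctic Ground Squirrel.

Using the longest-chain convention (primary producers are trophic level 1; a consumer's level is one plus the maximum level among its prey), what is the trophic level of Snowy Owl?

Trophic level 3

Dwarf Alder is a producer → level 1.
Arctic Ground Squirrel eats Dwarf Alder (level 1); other prey at levels: Arctic Willow 1, Cottongrass 1, Moss 1 → level 2.
Snowy Owl eats Arctic Ground Squirrel → level 3.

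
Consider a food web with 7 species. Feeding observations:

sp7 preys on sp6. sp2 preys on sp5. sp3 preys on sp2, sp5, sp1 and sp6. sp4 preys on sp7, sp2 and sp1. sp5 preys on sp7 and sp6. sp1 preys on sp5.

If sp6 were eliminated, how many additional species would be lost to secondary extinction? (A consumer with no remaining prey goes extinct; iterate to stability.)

6

Remove sp6.
Round 1: sp7 (all prey gone) → extinct.
Round 2: sp5 (all prey gone) → extinct.
Round 3: sp1 (all prey gone), sp2 (all prey gone) → extinct.
Round 4: sp3 (all prey gone), sp4 (all prey gone) → extinct.
No further losses. Total secondary extinctions: 6.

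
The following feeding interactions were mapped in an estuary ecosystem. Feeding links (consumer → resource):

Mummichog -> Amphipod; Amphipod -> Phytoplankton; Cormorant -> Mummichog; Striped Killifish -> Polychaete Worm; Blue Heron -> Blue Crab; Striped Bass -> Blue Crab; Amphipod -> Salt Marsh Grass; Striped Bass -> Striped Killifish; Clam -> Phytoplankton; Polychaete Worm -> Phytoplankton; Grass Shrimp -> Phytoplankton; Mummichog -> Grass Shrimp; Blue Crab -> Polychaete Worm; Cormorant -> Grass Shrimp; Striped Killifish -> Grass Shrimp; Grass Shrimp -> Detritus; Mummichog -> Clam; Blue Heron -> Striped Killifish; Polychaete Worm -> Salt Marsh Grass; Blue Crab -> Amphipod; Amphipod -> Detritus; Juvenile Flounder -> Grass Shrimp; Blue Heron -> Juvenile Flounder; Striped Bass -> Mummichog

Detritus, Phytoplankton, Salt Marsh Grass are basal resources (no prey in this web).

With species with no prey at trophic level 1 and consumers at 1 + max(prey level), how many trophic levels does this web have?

4

Basal resources (level 1): Detritus, Phytoplankton, Salt Marsh Grass.
Detritus → Amphipod → Mummichog → Cormorant gives Cormorant level 4.
No species has a prey at level 4, so no species reaches level 5.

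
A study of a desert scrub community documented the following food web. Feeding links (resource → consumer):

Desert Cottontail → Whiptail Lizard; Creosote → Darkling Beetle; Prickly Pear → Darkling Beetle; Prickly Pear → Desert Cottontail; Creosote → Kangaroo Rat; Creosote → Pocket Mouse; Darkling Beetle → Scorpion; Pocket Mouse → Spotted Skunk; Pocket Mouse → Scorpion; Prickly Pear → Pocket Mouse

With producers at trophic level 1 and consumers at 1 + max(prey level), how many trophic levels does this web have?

Producers (level 1): Creosote, Prickly Pear.
Prickly Pear → Desert Cottontail → Whiptail Lizard gives Whiptail Lizard level 3.
No species has a prey at level 3, so no species reaches level 4.

3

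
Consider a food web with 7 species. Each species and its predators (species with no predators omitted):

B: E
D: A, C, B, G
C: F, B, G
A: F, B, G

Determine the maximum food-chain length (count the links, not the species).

3 links

One longest chain: D → A → B → E.
It has 4 species and 3 links.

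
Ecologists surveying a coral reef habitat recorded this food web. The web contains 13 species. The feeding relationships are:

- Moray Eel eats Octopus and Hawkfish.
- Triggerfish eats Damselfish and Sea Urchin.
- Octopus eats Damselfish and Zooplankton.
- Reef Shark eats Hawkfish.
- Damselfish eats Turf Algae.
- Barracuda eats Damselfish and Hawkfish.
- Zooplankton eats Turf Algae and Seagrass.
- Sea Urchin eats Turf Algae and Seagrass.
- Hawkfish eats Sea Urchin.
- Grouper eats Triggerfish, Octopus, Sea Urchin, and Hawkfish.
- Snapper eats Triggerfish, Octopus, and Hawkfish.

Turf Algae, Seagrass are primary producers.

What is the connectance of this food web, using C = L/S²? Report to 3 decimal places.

C = 0.130

The web has S = 13 species and L = 22 feeding links.
C = L / S² = 22 / 169 = 0.1302 ≈ 0.130.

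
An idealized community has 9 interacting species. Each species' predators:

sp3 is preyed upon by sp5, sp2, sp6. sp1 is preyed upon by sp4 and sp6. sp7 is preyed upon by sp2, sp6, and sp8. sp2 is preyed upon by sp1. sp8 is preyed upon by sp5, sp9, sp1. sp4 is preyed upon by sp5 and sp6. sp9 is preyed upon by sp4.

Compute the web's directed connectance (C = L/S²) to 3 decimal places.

The web has S = 9 species and L = 15 feeding links.
C = L / S² = 15 / 81 = 0.1852 ≈ 0.185.

C = 0.185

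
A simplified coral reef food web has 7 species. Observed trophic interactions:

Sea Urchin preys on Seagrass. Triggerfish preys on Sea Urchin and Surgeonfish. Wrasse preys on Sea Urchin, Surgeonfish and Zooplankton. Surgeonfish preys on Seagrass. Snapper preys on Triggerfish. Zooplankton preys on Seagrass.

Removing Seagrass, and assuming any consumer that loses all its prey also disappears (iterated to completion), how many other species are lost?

6

Remove Seagrass.
Round 1: Surgeonfish (all prey gone), Zooplankton (all prey gone), Sea Urchin (all prey gone) → extinct.
Round 2: Wrasse (all prey gone), Triggerfish (all prey gone) → extinct.
Round 3: Snapper (all prey gone) → extinct.
No further losses. Total secondary extinctions: 6.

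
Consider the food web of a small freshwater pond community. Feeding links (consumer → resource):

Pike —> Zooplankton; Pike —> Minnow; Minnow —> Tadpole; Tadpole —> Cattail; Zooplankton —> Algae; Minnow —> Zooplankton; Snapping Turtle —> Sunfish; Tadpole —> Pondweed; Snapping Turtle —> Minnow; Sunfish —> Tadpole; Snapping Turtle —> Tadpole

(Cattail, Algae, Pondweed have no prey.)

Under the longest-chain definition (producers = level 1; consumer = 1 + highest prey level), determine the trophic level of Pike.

Trophic level 4

Algae is a producer → level 1.
Zooplankton eats Algae → level 2.
Minnow eats Zooplankton (level 2); other prey at levels: Tadpole 2 → level 3.
Pike eats Minnow (level 3); other prey at levels: Zooplankton 2 → level 4.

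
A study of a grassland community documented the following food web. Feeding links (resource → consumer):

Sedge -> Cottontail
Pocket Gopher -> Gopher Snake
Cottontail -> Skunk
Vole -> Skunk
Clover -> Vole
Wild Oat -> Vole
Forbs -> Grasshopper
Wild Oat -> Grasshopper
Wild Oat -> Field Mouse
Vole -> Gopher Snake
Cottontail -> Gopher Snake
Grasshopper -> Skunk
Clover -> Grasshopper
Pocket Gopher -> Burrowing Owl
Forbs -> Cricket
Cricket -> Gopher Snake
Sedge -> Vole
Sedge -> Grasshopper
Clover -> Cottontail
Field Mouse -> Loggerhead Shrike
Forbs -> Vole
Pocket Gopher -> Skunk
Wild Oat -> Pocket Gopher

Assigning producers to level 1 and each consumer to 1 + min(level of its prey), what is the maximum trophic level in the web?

3

Producers (level 1): Forbs, Sedge, Wild Oat, Clover.
Following each consumer down to its lowest-level prey: Sedge → Cottontail → Skunk (levels 1 through 3).
All prey of Skunk (Cottontail 2, Pocket Gopher 2, Grasshopper 2, Vole 2) are at level 2 or above, so Skunk is at level 1 + 2 = 3.
Every consumer has at least one prey at level 2 or below, so none exceeds level 3.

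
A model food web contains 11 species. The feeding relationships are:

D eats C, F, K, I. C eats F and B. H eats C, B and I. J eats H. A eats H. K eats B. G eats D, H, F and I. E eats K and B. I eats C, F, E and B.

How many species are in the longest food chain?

One longest chain: B → K → E → I → D → G.
It has 6 species and 5 links.

6 species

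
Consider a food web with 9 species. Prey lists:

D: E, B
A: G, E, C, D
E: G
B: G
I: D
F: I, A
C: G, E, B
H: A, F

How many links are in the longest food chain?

5 links

One longest chain: G → E → D → I → F → H.
It has 6 species and 5 links.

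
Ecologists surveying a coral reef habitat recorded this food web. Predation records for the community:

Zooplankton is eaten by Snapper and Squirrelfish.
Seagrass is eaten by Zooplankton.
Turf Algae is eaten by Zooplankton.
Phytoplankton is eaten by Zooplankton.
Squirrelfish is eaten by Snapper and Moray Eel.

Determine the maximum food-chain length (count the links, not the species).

3 links

One longest chain: Turf Algae → Zooplankton → Squirrelfish → Snapper.
It has 4 species and 3 links.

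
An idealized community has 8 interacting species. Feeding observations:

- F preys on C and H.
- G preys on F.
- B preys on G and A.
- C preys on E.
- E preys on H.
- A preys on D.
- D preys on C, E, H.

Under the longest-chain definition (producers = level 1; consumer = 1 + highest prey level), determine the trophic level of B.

H is a producer → level 1.
E eats H → level 2.
C eats E → level 3.
F eats C (level 3); other prey at levels: H 1 → level 4.
G eats F → level 5.
B eats G (level 5); other prey at levels: A 5 → level 6.

Trophic level 6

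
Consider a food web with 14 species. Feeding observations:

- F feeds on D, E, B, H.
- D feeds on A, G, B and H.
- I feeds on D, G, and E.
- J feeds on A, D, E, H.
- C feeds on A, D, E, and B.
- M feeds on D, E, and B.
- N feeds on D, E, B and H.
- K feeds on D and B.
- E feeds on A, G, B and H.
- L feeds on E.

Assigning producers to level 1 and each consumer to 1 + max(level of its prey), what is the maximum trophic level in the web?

Producers (level 1): B, A, H, G.
B → D → K gives K level 3.
No species has a prey at level 3, so no species reaches level 4.

3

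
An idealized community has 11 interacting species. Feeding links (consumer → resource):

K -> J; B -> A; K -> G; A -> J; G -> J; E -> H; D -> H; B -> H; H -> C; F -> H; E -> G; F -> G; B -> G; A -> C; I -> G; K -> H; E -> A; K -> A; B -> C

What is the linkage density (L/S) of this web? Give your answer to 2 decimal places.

There are L = 19 links among S = 11 species.
L/S = 19/11 = 1.7273 ≈ 1.73.

L/S = 1.73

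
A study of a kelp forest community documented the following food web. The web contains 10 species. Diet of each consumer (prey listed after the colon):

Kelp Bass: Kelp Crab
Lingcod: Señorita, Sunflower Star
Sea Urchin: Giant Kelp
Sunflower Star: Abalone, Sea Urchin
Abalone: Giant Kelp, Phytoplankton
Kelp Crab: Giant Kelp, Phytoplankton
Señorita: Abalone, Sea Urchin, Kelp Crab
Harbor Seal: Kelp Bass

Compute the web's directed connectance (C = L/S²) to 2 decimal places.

C = 0.14

The web has S = 10 species and L = 14 feeding links.
C = L / S² = 14 / 100 = 0.1400 ≈ 0.14.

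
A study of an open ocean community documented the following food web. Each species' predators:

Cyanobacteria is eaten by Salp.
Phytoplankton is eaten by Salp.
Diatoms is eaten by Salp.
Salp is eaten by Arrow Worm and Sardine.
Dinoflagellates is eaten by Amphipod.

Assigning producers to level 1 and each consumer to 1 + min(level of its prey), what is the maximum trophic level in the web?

3

Producers (level 1): Phytoplankton, Dinoflagellates, Cyanobacteria, Diatoms.
Following each consumer down to its lowest-level prey: Phytoplankton → Salp → Sardine (levels 1 through 3).
All prey of Sardine (Salp 2) are at level 2 or above, so Sardine is at level 1 + 2 = 3.
Every consumer has at least one prey at level 2 or below, so none exceeds level 3.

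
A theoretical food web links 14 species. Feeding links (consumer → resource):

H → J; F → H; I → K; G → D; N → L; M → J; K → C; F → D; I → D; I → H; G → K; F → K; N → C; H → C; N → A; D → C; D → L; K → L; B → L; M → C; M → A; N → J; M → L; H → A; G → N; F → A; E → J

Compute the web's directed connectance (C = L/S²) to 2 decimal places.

The web has S = 14 species and L = 27 feeding links.
C = L / S² = 27 / 196 = 0.1378 ≈ 0.14.

C = 0.14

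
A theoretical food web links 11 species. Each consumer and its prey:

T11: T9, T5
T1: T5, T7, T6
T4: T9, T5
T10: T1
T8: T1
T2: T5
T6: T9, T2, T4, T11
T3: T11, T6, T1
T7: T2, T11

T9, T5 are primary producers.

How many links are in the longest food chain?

One longest chain: T5 → T2 → T7 → T1 → T10.
It has 5 species and 4 links.

4 links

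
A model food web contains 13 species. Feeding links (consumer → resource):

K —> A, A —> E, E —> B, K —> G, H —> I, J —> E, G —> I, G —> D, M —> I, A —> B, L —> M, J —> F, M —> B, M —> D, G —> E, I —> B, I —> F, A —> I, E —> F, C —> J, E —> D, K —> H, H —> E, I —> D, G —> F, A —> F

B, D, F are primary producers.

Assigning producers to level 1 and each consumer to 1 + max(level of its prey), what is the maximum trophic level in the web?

Producers (level 1): B, D, F.
B → E → J → C gives C level 4.
No species has a prey at level 4, so no species reaches level 5.

4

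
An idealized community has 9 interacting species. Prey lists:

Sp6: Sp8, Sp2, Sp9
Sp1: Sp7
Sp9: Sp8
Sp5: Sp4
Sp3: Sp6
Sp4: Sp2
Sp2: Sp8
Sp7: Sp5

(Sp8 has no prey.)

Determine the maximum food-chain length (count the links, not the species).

One longest chain: Sp8 → Sp2 → Sp4 → Sp5 → Sp7 → Sp1.
It has 6 species and 5 links.

5 links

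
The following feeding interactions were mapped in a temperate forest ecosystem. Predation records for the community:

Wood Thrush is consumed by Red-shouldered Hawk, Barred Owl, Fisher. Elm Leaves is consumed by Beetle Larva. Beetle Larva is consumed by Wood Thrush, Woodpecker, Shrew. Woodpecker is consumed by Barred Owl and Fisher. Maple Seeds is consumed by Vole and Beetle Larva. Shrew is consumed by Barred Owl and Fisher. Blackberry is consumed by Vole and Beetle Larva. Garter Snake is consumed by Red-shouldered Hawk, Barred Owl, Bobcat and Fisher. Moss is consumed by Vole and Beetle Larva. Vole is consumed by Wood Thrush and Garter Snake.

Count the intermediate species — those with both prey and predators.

6

Intermediate species (has both prey and predators): Beetle Larva, Vole, Shrew, Garter Snake, Woodpecker, Wood Thrush.
Count: 6.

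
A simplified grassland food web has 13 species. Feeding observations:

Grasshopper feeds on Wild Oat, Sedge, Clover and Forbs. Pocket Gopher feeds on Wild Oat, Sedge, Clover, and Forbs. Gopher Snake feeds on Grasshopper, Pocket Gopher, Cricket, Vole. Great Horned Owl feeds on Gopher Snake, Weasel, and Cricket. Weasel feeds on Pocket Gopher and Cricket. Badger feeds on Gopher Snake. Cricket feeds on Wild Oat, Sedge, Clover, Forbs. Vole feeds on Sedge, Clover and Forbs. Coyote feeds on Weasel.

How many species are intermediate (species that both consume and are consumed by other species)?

Intermediate species (has both prey and predators): Grasshopper, Vole, Cricket, Pocket Gopher, Gopher Snake, Weasel.
Count: 6.

6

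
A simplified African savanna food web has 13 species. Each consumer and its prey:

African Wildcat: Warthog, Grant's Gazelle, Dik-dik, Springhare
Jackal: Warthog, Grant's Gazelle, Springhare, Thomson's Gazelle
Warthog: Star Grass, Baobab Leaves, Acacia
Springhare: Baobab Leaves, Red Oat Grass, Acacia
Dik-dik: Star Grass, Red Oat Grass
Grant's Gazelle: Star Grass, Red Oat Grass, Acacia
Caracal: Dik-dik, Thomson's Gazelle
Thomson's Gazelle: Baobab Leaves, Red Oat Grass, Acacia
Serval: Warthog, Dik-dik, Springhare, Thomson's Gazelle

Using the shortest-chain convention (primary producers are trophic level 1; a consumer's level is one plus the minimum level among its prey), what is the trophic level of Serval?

Trophic level 3

Baobab Leaves is a producer → level 1.
Thomson's Gazelle eats Baobab Leaves → level 2.
Serval eats Thomson's Gazelle → level 3.
No prey of Serval is below level 2, so 3 is the minimum.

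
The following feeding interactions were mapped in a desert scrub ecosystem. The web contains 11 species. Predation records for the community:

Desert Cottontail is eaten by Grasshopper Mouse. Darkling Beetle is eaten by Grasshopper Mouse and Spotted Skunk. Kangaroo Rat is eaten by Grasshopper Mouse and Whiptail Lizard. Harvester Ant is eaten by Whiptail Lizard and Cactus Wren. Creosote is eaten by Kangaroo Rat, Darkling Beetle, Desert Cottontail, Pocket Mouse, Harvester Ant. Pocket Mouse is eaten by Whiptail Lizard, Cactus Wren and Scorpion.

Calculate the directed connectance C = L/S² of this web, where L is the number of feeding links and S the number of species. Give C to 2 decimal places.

C = 0.12

The web has S = 11 species and L = 15 feeding links.
C = L / S² = 15 / 121 = 0.1240 ≈ 0.12.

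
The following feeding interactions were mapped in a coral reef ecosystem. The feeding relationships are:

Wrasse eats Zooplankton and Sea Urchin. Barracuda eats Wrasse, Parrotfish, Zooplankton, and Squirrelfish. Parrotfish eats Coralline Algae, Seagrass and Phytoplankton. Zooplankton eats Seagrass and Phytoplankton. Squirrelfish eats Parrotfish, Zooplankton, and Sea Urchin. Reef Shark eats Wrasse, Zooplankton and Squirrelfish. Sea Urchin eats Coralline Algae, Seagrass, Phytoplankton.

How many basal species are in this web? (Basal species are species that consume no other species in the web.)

3

Basal species (no prey listed): Coralline Algae, Seagrass, Phytoplankton.
Count: 3.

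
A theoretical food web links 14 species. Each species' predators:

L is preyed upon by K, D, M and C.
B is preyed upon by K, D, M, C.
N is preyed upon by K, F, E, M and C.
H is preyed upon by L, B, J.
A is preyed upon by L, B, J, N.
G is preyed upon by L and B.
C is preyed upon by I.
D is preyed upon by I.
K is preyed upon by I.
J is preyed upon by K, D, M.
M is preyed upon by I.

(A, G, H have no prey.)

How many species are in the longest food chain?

4 species

One longest chain: A → L → K → I.
It has 4 species and 3 links.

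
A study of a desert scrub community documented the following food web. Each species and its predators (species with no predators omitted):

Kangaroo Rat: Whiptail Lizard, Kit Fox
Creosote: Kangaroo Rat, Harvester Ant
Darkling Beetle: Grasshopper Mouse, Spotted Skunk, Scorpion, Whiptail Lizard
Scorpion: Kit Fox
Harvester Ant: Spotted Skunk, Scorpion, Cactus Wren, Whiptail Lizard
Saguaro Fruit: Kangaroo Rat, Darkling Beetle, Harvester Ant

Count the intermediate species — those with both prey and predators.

Intermediate species (has both prey and predators): Kangaroo Rat, Darkling Beetle, Harvester Ant, Scorpion.
Count: 4.

4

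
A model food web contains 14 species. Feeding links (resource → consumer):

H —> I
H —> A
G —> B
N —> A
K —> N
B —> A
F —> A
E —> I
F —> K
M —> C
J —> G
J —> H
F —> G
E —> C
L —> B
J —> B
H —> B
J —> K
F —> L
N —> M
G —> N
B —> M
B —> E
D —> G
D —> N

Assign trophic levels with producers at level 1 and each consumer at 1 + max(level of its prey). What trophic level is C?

J is a producer → level 1.
G eats J (level 1); other prey at levels: F 1, D 1 → level 2.
B eats G (level 2); other prey at levels: J 1, H 2, L 2 → level 3.
E eats B → level 4.
C eats E (level 4); other prey at levels: M 4 → level 5.

Trophic level 5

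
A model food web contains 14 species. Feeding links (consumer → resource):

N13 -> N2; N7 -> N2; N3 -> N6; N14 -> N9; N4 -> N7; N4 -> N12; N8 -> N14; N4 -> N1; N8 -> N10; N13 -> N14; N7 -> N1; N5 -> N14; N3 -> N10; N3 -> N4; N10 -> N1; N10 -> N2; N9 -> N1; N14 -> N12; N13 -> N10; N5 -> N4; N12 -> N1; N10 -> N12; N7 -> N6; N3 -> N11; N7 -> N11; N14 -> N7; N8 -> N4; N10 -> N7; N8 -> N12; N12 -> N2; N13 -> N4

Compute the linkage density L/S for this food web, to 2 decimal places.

L/S = 2.21

There are L = 31 links among S = 14 species.
L/S = 31/14 = 2.2143 ≈ 2.21.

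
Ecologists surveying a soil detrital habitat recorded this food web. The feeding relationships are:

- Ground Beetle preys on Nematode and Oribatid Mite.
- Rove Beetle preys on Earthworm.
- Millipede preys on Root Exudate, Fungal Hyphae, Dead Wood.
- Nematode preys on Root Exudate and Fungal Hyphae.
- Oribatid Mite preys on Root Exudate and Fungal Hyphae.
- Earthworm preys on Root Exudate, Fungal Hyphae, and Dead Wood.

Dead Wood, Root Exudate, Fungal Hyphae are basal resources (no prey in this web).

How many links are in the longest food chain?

One longest chain: Root Exudate → Nematode → Ground Beetle.
It has 3 species and 2 links.

2 links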